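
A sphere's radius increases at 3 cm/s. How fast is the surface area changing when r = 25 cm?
600π cm²/s

S = 4πr²
dS/dt = dS/dr · dr/dt = 8πr · 3
At r = 25: dS/dt = 600π cm²/s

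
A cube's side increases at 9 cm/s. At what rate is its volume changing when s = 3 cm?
243 cm³/s

V = s³
dV/dt = 3s² · ds/dt = 3·3²·9 = 243 cm³/s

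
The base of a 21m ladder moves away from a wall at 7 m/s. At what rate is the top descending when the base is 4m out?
28√17/85 ≈ 1.358 m/s

x² + y² = 21²
2x·dx/dt + 2y·dy/dt = 0
dy/dt = -x/y · dx/dt = -4/(5√17) · 7 = -28√17/85 m/s
The top is descending at 28√17/85 ≈ 1.358 m/s.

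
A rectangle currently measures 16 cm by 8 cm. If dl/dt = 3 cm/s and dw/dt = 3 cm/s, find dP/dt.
12 cm/s

P = 2(l + w)
dP/dt = 2(dl/dt + dw/dt) = 2(3 + 3) = 12 cm/s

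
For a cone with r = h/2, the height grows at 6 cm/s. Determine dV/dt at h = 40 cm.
2400π cm³/s

V = (1/3)π(h/2)²h = πh³/12
dV/dt = πh²/4 · 6
At h = 40: dV/dt = 2400π cm³/s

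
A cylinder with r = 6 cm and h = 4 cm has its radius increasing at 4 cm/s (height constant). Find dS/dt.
128π cm²/s

S = 2πrh + 2πr² (lateral + bases)
dS/dt = (2πh + 4πr)·dr/dt = (2π·4 + 4π·6)·4
= 128π cm²/s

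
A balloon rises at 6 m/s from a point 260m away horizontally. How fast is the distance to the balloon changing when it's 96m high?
144√4801/4801 ≈ 2.078 m/s

z² = 260² + y²
z = √(260² + 96²) = 4√4801
dz/dt = y/z · dy/dt = 96/(4√4801) · 6 = 144√4801/4801 ≈ 2.078 m/s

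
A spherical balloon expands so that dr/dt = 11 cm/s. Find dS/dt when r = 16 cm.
1408π cm²/s

S = 4πr²
dS/dt = dS/dr · dr/dt = 8πr · 11
At r = 16: dS/dt = 1408π cm²/s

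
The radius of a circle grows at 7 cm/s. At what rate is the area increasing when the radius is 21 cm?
294π cm²/s

A = πr²
dA/dt = 2πr · dr/dt = 2π(21)(7) = 294π cm²/s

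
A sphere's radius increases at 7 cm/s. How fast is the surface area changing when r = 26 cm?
1456π cm²/s

S = 4πr²
dS/dt = dS/dr · dr/dt = 8πr · 7
At r = 26: dS/dt = 1456π cm²/s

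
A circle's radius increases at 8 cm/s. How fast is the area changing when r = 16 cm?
256π cm²/s

A = πr²
dA/dt = 2πr · dr/dt = 2π(16)(8) = 256π cm²/s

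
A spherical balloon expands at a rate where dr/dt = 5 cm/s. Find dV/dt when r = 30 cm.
18000π cm³/s

V = (4/3)πr³
dV/dt = dV/dr · dr/dt = 4πr² · 5
At r = 30: dV/dt = 18000π cm³/s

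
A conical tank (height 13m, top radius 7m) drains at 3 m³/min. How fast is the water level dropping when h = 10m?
507/(4900π) ≈ 0.03294 m/min

r/h = 7/13, so r = (7/13)h
V = (1/3)πr²h = (1/3)π((7/13)h)²h = (49/507)πh³
dV/dh = (49/169)πh²
dh/dt = (dV/dt)/(dV/dh) = -3/((49/169)π·10²) = -507/(4900π) m/min
The level is dropping at 507/(4900π) ≈ 0.03294 m/min.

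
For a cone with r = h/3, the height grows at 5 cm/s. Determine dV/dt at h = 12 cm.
80π cm³/s

V = (1/3)π(h/3)²h = πh³/27
dV/dt = πh²/9 · 5
At h = 12: dV/dt = 80π cm³/s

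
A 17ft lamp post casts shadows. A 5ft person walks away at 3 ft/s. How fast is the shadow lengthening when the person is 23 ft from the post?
5/4 ft/s

By similar triangles: 17/(x+s) = 5/s
Solving: s = 5x/12
ds/dt = 5/12 · dx/dt = 5/12 · 3 = 5/4 ft/s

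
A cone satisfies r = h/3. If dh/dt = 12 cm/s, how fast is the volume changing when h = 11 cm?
484π/3 cm³/s

V = (1/3)π(h/3)²h = πh³/27
dV/dt = πh²/9 · 12
At h = 11: dV/dt = 484π/3 cm³/s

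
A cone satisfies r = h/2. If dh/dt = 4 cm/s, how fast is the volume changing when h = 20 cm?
400π cm³/s

V = (1/3)π(h/2)²h = πh³/12
dV/dt = πh²/4 · 4
At h = 20: dV/dt = 400π cm³/s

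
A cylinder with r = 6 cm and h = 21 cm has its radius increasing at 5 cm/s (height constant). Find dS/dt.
330π cm²/s

S = 2πrh + 2πr² (lateral + bases)
dS/dt = (2πh + 4πr)·dr/dt = (2π·21 + 4π·6)·5
= 330π cm²/s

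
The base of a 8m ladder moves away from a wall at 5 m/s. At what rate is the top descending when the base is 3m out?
3√55/11 ≈ 2.023 m/s

x² + y² = 8²
2x·dx/dt + 2y·dy/dt = 0
dy/dt = -x/y · dx/dt = -3/√55 · 5 = -3√55/11 m/s
The top is descending at 3√55/11 ≈ 2.023 m/s.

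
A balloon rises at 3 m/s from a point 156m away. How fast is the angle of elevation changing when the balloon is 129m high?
0.011421 rad/s

tan(θ) = y/156
sec²(θ) · dθ/dt = (1/156) · dy/dt
dθ/dt = cos²(θ)/156 · 3 = 156/(156² + 129²) · 3
dθ/dt = 0.011421 rad/s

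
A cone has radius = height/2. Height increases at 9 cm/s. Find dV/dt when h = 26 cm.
1521π cm³/s

V = (1/3)π(h/2)²h = πh³/12
dV/dt = πh²/4 · 9
At h = 26: dV/dt = 1521π cm³/s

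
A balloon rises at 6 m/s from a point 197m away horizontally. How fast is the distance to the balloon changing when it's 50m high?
300√41309/41309 ≈ 1.476 m/s

z² = 197² + y²
z = √(197² + 50²) = √41309
dz/dt = y/z · dy/dt = 50/√41309 · 6 = 300√41309/41309 ≈ 1.476 m/s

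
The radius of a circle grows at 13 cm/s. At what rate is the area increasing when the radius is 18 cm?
468π cm²/s

A = πr²
dA/dt = 2πr · dr/dt = 2π(18)(13) = 468π cm²/s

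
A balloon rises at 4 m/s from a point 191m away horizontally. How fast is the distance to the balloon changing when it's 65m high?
130√40706/20353 ≈ 1.289 m/s

z² = 191² + y²
z = √(191² + 65²) = √40706
dz/dt = y/z · dy/dt = 65/√40706 · 4 = 130√40706/20353 ≈ 1.289 m/s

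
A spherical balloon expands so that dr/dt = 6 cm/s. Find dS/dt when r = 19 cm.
912π cm²/s

S = 4πr²
dS/dt = dS/dr · dr/dt = 8πr · 6
At r = 19: dS/dt = 912π cm²/s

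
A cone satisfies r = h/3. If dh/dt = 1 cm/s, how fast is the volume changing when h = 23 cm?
529π/9 cm³/s

V = (1/3)π(h/3)²h = πh³/27
dV/dt = πh²/9 · 1
At h = 23: dV/dt = 529π/9 cm³/s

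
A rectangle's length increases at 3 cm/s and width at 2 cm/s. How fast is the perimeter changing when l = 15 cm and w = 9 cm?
10 cm/s

P = 2(l + w)
dP/dt = 2(dl/dt + dw/dt) = 2(3 + 2) = 10 cm/s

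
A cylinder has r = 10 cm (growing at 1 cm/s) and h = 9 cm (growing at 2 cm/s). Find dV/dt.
380π cm³/s

V = πr²h
dV/dt = 2πrh·dr/dt + πr²·dh/dt
= 2π(10)(9)(1) + π(10)²(2)
= 380π cm³/s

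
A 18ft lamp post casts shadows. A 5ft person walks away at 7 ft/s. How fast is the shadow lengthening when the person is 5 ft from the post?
35/13 ft/s

By similar triangles: 18/(x+s) = 5/s
Solving: s = 5x/13
ds/dt = 5/13 · dx/dt = 5/13 · 7 = 35/13 ft/s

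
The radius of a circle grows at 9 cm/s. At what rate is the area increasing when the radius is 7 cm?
126π cm²/s

A = πr²
dA/dt = 2πr · dr/dt = 2π(7)(9) = 126π cm²/s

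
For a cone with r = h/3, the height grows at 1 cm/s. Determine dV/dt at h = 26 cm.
676π/9 cm³/s

V = (1/3)π(h/3)²h = πh³/27
dV/dt = πh²/9 · 1
At h = 26: dV/dt = 676π/9 cm³/s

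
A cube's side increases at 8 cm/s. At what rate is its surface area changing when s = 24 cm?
2304 cm²/s

A = 6s²
dA/dt = 12s · ds/dt = 12·24·8 = 2304 cm²/s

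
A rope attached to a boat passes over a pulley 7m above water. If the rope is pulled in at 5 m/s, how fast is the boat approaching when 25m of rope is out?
125/24 ≈ 5.208 m/s

rope² = x² + 7²
x = √(25² - 7²) = 24
dx/dt = (rope/x) · d(rope)/dt = (25/24) · (-5) = -125/24 m/s
The boat approaches at 125/24 ≈ 5.208 m/s.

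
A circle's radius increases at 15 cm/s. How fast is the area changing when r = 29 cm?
870π cm²/s

A = πr²
dA/dt = 2πr · dr/dt = 2π(29)(15) = 870π cm²/s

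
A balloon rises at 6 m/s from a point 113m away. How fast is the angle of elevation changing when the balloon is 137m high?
0.021498 rad/s

tan(θ) = y/113
sec²(θ) · dθ/dt = (1/113) · dy/dt
dθ/dt = cos²(θ)/113 · 6 = 113/(113² + 137²) · 6
dθ/dt = 0.021498 rad/s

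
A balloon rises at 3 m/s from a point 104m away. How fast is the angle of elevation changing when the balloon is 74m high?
0.019151 rad/s

tan(θ) = y/104
sec²(θ) · dθ/dt = (1/104) · dy/dt
dθ/dt = cos²(θ)/104 · 3 = 104/(104² + 74²) · 3
dθ/dt = 0.019151 rad/s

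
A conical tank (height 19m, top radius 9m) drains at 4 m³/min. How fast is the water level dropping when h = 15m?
1444/(18225π) ≈ 0.02522 m/min

r/h = 9/19, so r = (9/19)h
V = (1/3)πr²h = (1/3)π((9/19)h)²h = (27/361)πh³
dV/dh = (81/361)πh²
dh/dt = (dV/dt)/(dV/dh) = -4/((81/361)π·15²) = -1444/(18225π) m/min
The level is dropping at 1444/(18225π) ≈ 0.02522 m/min.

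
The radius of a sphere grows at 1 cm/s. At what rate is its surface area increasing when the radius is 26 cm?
208π cm²/s

S = 4πr²
dS/dt = dS/dr · dr/dt = 8πr · 1
At r = 26: dS/dt = 208π cm²/s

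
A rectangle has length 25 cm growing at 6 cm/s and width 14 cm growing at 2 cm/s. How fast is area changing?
134 cm²/s

A = lw
dA/dt = w·dl/dt + l·dw/dt = 14·6 + 25·2 = 134 cm²/s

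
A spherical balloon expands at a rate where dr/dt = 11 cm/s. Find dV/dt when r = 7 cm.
2156π cm³/s

V = (4/3)πr³
dV/dt = dV/dr · dr/dt = 4πr² · 11
At r = 7: dV/dt = 2156π cm³/s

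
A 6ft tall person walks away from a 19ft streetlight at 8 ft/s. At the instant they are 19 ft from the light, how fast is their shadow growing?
48/13 ft/s

By similar triangles: 19/(x+s) = 6/s
Solving: s = 6x/13
ds/dt = 6/13 · dx/dt = 6/13 · 8 = 48/13 ft/s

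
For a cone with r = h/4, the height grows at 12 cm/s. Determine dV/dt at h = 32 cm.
768π cm³/s

V = (1/3)π(h/4)²h = πh³/48
dV/dt = πh²/16 · 12
At h = 32: dV/dt = 768π cm³/s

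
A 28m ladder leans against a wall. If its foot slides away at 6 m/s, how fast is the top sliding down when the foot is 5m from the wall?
10√759/253 ≈ 1.089 m/s

x² + y² = 28²
2x·dx/dt + 2y·dy/dt = 0
dy/dt = -x/y · dx/dt = -5/√759 · 6 = -10√759/253 m/s
The top is descending at 10√759/253 ≈ 1.089 m/s.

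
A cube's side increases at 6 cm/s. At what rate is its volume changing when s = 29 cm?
15138 cm³/s

V = s³
dV/dt = 3s² · ds/dt = 3·29²·6 = 15138 cm³/s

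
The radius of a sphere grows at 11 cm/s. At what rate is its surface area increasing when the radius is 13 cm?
1144π cm²/s

S = 4πr²
dS/dt = dS/dr · dr/dt = 8πr · 11
At r = 13: dS/dt = 1144π cm²/s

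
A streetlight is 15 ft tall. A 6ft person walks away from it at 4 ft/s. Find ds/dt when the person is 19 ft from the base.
8/3 ft/s

By similar triangles: 15/(x+s) = 6/s
Solving: s = 6x/9
ds/dt = 6/9 · dx/dt = 2/3 · 4 = 8/3 ft/s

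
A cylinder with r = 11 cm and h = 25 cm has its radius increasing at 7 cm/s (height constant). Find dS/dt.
658π cm²/s

S = 2πrh + 2πr² (lateral + bases)
dS/dt = (2πh + 4πr)·dr/dt = (2π·25 + 4π·11)·7
= 658π cm²/s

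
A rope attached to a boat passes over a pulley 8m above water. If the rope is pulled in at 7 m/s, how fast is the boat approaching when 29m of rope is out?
29√777/111 ≈ 7.283 m/s

rope² = x² + 8²
x = √(29² - 8²) = √777
dx/dt = (rope/x) · d(rope)/dt = (29/√777) · (-7) = -29√777/111 m/s
The boat approaches at 29√777/111 ≈ 7.283 m/s.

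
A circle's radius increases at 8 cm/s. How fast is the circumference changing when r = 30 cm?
16π cm/s

C = 2πr
dC/dt = 2π · dr/dt = 2π · 8 = 16π cm/s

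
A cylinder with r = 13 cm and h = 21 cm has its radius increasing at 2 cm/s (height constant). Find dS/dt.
188π cm²/s

S = 2πrh + 2πr² (lateral + bases)
dS/dt = (2πh + 4πr)·dr/dt = (2π·21 + 4π·13)·2
= 188π cm²/s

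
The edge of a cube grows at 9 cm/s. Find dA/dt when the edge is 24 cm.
2592 cm²/s

A = 6s²
dA/dt = 12s · ds/dt = 12·24·9 = 2592 cm²/s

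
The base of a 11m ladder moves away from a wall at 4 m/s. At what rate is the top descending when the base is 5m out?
5√6/6 ≈ 2.041 m/s

x² + y² = 11²
2x·dx/dt + 2y·dy/dt = 0
dy/dt = -x/y · dx/dt = -5/(4√6) · 4 = -5√6/6 m/s
The top is descending at 5√6/6 ≈ 2.041 m/s.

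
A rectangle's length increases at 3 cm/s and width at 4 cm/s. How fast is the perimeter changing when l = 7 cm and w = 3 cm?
14 cm/s

P = 2(l + w)
dP/dt = 2(dl/dt + dw/dt) = 2(3 + 4) = 14 cm/s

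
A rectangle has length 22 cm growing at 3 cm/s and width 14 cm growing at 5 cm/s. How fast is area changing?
152 cm²/s

A = lw
dA/dt = w·dl/dt + l·dw/dt = 14·3 + 22·5 = 152 cm²/s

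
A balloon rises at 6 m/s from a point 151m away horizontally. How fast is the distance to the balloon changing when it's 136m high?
816√41297/41297 ≈ 4.015 m/s

z² = 151² + y²
z = √(151² + 136²) = √41297
dz/dt = y/z · dy/dt = 136/√41297 · 6 = 816√41297/41297 ≈ 4.015 m/s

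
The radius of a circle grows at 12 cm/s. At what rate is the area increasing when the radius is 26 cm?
624π cm²/s

A = πr²
dA/dt = 2πr · dr/dt = 2π(26)(12) = 624π cm²/s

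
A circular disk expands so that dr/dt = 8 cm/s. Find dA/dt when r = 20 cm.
320π cm²/s

A = πr²
dA/dt = 2πr · dr/dt = 2π(20)(8) = 320π cm²/s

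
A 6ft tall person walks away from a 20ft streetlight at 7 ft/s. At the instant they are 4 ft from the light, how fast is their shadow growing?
3 ft/s

By similar triangles: 20/(x+s) = 6/s
Solving: s = 6x/14
ds/dt = 6/14 · dx/dt = 3/7 · 7 = 3 ft/s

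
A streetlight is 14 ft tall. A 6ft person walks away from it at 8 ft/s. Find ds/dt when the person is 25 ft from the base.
6 ft/s

By similar triangles: 14/(x+s) = 6/s
Solving: s = 6x/8
ds/dt = 6/8 · dx/dt = 3/4 · 8 = 6 ft/s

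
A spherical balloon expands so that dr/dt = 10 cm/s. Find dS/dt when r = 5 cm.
400π cm²/s

S = 4πr²
dS/dt = dS/dr · dr/dt = 8πr · 10
At r = 5: dS/dt = 400π cm²/s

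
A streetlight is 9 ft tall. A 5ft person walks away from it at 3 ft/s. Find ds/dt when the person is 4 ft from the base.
15/4 ft/s

By similar triangles: 9/(x+s) = 5/s
Solving: s = 5x/4
ds/dt = 5/4 · dx/dt = 5/4 · 3 = 15/4 ft/s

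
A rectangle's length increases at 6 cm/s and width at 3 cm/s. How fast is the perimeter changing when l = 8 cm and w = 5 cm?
18 cm/s

P = 2(l + w)
dP/dt = 2(dl/dt + dw/dt) = 2(6 + 3) = 18 cm/s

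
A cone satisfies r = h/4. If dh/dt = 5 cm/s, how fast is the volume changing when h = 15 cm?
1125π/16 cm³/s

V = (1/3)π(h/4)²h = πh³/48
dV/dt = πh²/16 · 5
At h = 15: dV/dt = 1125π/16 cm³/s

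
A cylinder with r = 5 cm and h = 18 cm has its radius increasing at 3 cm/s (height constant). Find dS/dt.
168π cm²/s

S = 2πrh + 2πr² (lateral + bases)
dS/dt = (2πh + 4πr)·dr/dt = (2π·18 + 4π·5)·3
= 168π cm²/s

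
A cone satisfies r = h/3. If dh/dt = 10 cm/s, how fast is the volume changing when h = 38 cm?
14440π/9 cm³/s

V = (1/3)π(h/3)²h = πh³/27
dV/dt = πh²/9 · 10
At h = 38: dV/dt = 14440π/9 cm³/s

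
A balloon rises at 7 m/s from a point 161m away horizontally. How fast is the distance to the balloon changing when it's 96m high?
672√35137/35137 ≈ 3.585 m/s

z² = 161² + y²
z = √(161² + 96²) = √35137
dz/dt = y/z · dy/dt = 96/√35137 · 7 = 672√35137/35137 ≈ 3.585 m/s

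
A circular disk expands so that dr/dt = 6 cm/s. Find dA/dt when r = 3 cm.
36π cm²/s

A = πr²
dA/dt = 2πr · dr/dt = 2π(3)(6) = 36π cm²/s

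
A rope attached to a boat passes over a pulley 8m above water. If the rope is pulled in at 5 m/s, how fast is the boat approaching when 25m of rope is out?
125√561/561 ≈ 5.278 m/s

rope² = x² + 8²
x = √(25² - 8²) = √561
dx/dt = (rope/x) · d(rope)/dt = (25/√561) · (-5) = -125√561/561 m/s
The boat approaches at 125√561/561 ≈ 5.278 m/s.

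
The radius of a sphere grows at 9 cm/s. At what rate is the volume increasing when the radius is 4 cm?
576π cm³/s

V = (4/3)πr³
dV/dt = dV/dr · dr/dt = 4πr² · 9
At r = 4: dV/dt = 576π cm³/s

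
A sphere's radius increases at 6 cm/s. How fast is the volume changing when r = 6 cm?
864π cm³/s

V = (4/3)πr³
dV/dt = dV/dr · dr/dt = 4πr² · 6
At r = 6: dV/dt = 864π cm³/s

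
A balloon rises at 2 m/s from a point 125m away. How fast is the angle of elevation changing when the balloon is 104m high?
0.009455 rad/s

tan(θ) = y/125
sec²(θ) · dθ/dt = (1/125) · dy/dt
dθ/dt = cos²(θ)/125 · 2 = 125/(125² + 104²) · 2
dθ/dt = 0.009455 rad/s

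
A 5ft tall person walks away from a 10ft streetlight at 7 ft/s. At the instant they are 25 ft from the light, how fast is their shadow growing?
7 ft/s

By similar triangles: 10/(x+s) = 5/s
Solving: s = 5x/5
ds/dt = 5/5 · dx/dt = 1 · 7 = 7 ft/s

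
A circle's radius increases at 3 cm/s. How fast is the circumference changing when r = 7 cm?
6π cm/s

C = 2πr
dC/dt = 2π · dr/dt = 2π · 3 = 6π cm/s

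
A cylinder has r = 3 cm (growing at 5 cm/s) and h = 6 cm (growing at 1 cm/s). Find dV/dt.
189π cm³/s

V = πr²h
dV/dt = 2πrh·dr/dt + πr²·dh/dt
= 2π(3)(6)(5) + π(3)²(1)
= 189π cm³/s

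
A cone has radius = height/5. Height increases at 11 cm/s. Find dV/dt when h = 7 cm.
539π/25 cm³/s

V = (1/3)π(h/5)²h = πh³/75
dV/dt = πh²/25 · 11
At h = 7: dV/dt = 539π/25 cm³/s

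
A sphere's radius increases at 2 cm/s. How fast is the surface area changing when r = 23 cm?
368π cm²/s

S = 4πr²
dS/dt = dS/dr · dr/dt = 8πr · 2
At r = 23: dS/dt = 368π cm²/s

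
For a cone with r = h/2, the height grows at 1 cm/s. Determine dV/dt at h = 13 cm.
169π/4 cm³/s

V = (1/3)π(h/2)²h = πh³/12
dV/dt = πh²/4 · 1
At h = 13: dV/dt = 169π/4 cm³/s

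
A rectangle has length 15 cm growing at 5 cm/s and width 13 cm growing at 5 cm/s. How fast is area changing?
140 cm²/s

A = lw
dA/dt = w·dl/dt + l·dw/dt = 13·5 + 15·5 = 140 cm²/s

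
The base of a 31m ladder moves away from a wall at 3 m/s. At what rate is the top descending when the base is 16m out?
16√705/235 ≈ 1.808 m/s

x² + y² = 31²
2x·dx/dt + 2y·dy/dt = 0
dy/dt = -x/y · dx/dt = -16/√705 · 3 = -16√705/235 m/s
The top is descending at 16√705/235 ≈ 1.808 m/s.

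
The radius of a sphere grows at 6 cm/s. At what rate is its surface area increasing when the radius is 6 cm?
288π cm²/s

S = 4πr²
dS/dt = dS/dr · dr/dt = 8πr · 6
At r = 6: dS/dt = 288π cm²/s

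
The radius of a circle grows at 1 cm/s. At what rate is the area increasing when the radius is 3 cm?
6π cm²/s

A = πr²
dA/dt = 2πr · dr/dt = 2π(3)(1) = 6π cm²/s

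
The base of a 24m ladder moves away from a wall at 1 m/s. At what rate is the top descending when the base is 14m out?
7√95/95 ≈ 0.7182 m/s

x² + y² = 24²
2x·dx/dt + 2y·dy/dt = 0
dy/dt = -x/y · dx/dt = -14/(2√95) · 1 = -7√95/95 m/s
The top is descending at 7√95/95 ≈ 0.7182 m/s.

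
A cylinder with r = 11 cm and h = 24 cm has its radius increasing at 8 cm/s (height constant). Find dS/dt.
736π cm²/s

S = 2πrh + 2πr² (lateral + bases)
dS/dt = (2πh + 4πr)·dr/dt = (2π·24 + 4π·11)·8
= 736π cm²/s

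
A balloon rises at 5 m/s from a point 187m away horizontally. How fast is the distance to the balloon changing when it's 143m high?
65√458/458 ≈ 3.037 m/s

z² = 187² + y²
z = √(187² + 143²) = 11√458
dz/dt = y/z · dy/dt = 143/(11√458) · 5 = 65√458/458 ≈ 3.037 m/s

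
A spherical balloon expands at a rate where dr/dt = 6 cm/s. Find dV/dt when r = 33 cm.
26136π cm³/s

V = (4/3)πr³
dV/dt = dV/dr · dr/dt = 4πr² · 6
At r = 33: dV/dt = 26136π cm³/s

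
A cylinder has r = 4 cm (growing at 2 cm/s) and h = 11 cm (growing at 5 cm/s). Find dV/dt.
256π cm³/s

V = πr²h
dV/dt = 2πrh·dr/dt + πr²·dh/dt
= 2π(4)(11)(2) + π(4)²(5)
= 256π cm³/s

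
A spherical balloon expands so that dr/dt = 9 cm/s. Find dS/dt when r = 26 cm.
1872π cm²/s

S = 4πr²
dS/dt = dS/dr · dr/dt = 8πr · 9
At r = 26: dS/dt = 1872π cm²/s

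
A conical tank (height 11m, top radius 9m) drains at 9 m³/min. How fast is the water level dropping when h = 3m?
121/(81π) ≈ 0.4755 m/min

r/h = 9/11, so r = (9/11)h
V = (1/3)πr²h = (1/3)π((9/11)h)²h = (27/121)πh³
dV/dh = (81/121)πh²
dh/dt = (dV/dt)/(dV/dh) = -9/((81/121)π·3²) = -121/(81π) m/min
The level is dropping at 121/(81π) ≈ 0.4755 m/min.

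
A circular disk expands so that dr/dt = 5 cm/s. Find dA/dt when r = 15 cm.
150π cm²/s

A = πr²
dA/dt = 2πr · dr/dt = 2π(15)(5) = 150π cm²/s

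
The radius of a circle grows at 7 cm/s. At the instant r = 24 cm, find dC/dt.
14π cm/s

C = 2πr
dC/dt = 2π · dr/dt = 2π · 7 = 14π cm/s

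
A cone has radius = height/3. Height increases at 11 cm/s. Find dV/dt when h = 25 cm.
6875π/9 cm³/s

V = (1/3)π(h/3)²h = πh³/27
dV/dt = πh²/9 · 11
At h = 25: dV/dt = 6875π/9 cm³/s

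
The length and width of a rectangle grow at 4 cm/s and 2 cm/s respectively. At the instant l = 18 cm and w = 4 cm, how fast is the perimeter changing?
12 cm/s

P = 2(l + w)
dP/dt = 2(dl/dt + dw/dt) = 2(4 + 2) = 12 cm/s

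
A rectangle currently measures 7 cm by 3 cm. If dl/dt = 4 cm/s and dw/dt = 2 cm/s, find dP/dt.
12 cm/s

P = 2(l + w)
dP/dt = 2(dl/dt + dw/dt) = 2(4 + 2) = 12 cm/s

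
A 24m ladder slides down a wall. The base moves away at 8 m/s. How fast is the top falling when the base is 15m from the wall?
40√39/39 ≈ 6.405 m/s

x² + y² = 24²
2x·dx/dt + 2y·dy/dt = 0
dy/dt = -x/y · dx/dt = -15/(3√39) · 8 = -40√39/39 m/s
The top is descending at 40√39/39 ≈ 6.405 m/s.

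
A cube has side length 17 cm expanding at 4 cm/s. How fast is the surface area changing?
816 cm²/s

A = 6s²
dA/dt = 12s · ds/dt = 12·17·4 = 816 cm²/s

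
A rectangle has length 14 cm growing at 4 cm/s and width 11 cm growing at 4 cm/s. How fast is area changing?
100 cm²/s

A = lw
dA/dt = w·dl/dt + l·dw/dt = 11·4 + 14·4 = 100 cm²/s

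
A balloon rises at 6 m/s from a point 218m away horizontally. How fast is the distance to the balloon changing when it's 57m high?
342√50773/50773 ≈ 1.518 m/s

z² = 218² + y²
z = √(218² + 57²) = √50773
dz/dt = y/z · dy/dt = 57/√50773 · 6 = 342√50773/50773 ≈ 1.518 m/s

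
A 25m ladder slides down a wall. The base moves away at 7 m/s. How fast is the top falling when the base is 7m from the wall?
49/24 ≈ 2.042 m/s

x² + y² = 25²
2x·dx/dt + 2y·dy/dt = 0
dy/dt = -x/y · dx/dt = -7/24 · 7 = -49/24 m/s
The top is descending at 49/24 ≈ 2.042 m/s.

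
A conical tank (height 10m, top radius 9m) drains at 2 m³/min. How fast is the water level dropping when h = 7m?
200/(3969π) ≈ 0.01604 m/min

r/h = 9/10, so r = (9/10)h
V = (1/3)πr²h = (1/3)π((9/10)h)²h = (27/100)πh³
dV/dh = (81/100)πh²
dh/dt = (dV/dt)/(dV/dh) = -2/((81/100)π·7²) = -200/(3969π) m/min
The level is dropping at 200/(3969π) ≈ 0.01604 m/min.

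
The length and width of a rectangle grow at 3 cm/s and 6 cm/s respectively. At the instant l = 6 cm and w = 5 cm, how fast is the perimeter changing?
18 cm/s

P = 2(l + w)
dP/dt = 2(dl/dt + dw/dt) = 2(3 + 6) = 18 cm/s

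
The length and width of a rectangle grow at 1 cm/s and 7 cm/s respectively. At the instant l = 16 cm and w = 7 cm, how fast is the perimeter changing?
16 cm/s

P = 2(l + w)
dP/dt = 2(dl/dt + dw/dt) = 2(1 + 7) = 16 cm/s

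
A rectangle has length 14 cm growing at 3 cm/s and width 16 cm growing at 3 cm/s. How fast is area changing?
90 cm²/s

A = lw
dA/dt = w·dl/dt + l·dw/dt = 16·3 + 14·3 = 90 cm²/s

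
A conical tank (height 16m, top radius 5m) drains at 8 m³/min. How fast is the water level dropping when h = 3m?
2048/(225π) ≈ 2.897 m/min

r/h = 5/16, so r = (5/16)h
V = (1/3)πr²h = (1/3)π((5/16)h)²h = (25/768)πh³
dV/dh = (25/256)πh²
dh/dt = (dV/dt)/(dV/dh) = -8/((25/256)π·3²) = -2048/(225π) m/min
The level is dropping at 2048/(225π) ≈ 2.897 m/min.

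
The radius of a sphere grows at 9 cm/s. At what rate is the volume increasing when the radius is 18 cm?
11664π cm³/s

V = (4/3)πr³
dV/dt = dV/dr · dr/dt = 4πr² · 9
At r = 18: dV/dt = 11664π cm³/s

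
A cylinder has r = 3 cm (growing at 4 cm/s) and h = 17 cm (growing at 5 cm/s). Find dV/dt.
453π cm³/s

V = πr²h
dV/dt = 2πrh·dr/dt + πr²·dh/dt
= 2π(3)(17)(4) + π(3)²(5)
= 453π cm³/s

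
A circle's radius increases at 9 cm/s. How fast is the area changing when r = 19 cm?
342π cm²/s

A = πr²
dA/dt = 2πr · dr/dt = 2π(19)(9) = 342π cm²/s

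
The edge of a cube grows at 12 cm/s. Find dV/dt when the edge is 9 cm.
2916 cm³/s

V = s³
dV/dt = 3s² · ds/dt = 3·9²·12 = 2916 cm³/s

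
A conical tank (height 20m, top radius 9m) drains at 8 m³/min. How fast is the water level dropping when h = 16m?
25/(162π) ≈ 0.04912 m/min

r/h = 9/20, so r = (9/20)h
V = (1/3)πr²h = (1/3)π((9/20)h)²h = (27/400)πh³
dV/dh = (81/400)πh²
dh/dt = (dV/dt)/(dV/dh) = -8/((81/400)π·16²) = -25/(162π) m/min
The level is dropping at 25/(162π) ≈ 0.04912 m/min.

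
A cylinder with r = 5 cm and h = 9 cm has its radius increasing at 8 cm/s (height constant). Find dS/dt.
304π cm²/s

S = 2πrh + 2πr² (lateral + bases)
dS/dt = (2πh + 4πr)·dr/dt = (2π·9 + 4π·5)·8
= 304π cm²/s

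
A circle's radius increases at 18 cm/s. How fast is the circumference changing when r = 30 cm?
36π cm/s

C = 2πr
dC/dt = 2π · dr/dt = 2π · 18 = 36π cm/s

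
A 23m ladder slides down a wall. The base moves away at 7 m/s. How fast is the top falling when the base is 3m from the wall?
21√130/260 ≈ 0.9209 m/s

x² + y² = 23²
2x·dx/dt + 2y·dy/dt = 0
dy/dt = -x/y · dx/dt = -3/(2√130) · 7 = -21√130/260 m/s
The top is descending at 21√130/260 ≈ 0.9209 m/s.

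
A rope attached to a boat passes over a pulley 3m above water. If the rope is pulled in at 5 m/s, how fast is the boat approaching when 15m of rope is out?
25√6/12 ≈ 5.103 m/s

rope² = x² + 3²
x = √(15² - 3²) = 6√6
dx/dt = (rope/x) · d(rope)/dt = (15/(6√6)) · (-5) = -25√6/12 m/s
The boat approaches at 25√6/12 ≈ 5.103 m/s.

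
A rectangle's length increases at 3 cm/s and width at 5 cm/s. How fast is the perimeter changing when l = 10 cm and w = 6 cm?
16 cm/s

P = 2(l + w)
dP/dt = 2(dl/dt + dw/dt) = 2(3 + 5) = 16 cm/s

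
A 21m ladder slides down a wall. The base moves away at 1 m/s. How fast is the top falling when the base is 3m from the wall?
√3/12 ≈ 0.1443 m/s

x² + y² = 21²
2x·dx/dt + 2y·dy/dt = 0
dy/dt = -x/y · dx/dt = -3/(12√3) · 1 = -√3/12 m/s
The top is descending at √3/12 ≈ 0.1443 m/s.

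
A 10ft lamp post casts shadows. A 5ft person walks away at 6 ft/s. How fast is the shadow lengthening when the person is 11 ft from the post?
6 ft/s

By similar triangles: 10/(x+s) = 5/s
Solving: s = 5x/5
ds/dt = 5/5 · dx/dt = 1 · 6 = 6 ft/s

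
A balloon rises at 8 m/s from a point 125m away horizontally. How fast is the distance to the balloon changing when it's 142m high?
1136√35789/35789 ≈ 6.005 m/s

z² = 125² + y²
z = √(125² + 142²) = √35789
dz/dt = y/z · dy/dt = 142/√35789 · 8 = 1136√35789/35789 ≈ 6.005 m/s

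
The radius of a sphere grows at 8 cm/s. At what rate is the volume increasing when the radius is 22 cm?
15488π cm³/s

V = (4/3)πr³
dV/dt = dV/dr · dr/dt = 4πr² · 8
At r = 22: dV/dt = 15488π cm³/s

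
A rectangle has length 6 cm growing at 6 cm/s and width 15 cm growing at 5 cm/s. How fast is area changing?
120 cm²/s

A = lw
dA/dt = w·dl/dt + l·dw/dt = 15·6 + 6·5 = 120 cm²/s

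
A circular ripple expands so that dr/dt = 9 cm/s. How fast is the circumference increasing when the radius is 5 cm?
18π cm/s

C = 2πr
dC/dt = 2π · dr/dt = 2π · 9 = 18π cm/s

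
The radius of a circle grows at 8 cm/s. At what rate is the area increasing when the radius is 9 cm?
144π cm²/s

A = πr²
dA/dt = 2πr · dr/dt = 2π(9)(8) = 144π cm²/s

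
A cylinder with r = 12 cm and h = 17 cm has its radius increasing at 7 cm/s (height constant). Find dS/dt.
574π cm²/s

S = 2πrh + 2πr² (lateral + bases)
dS/dt = (2πh + 4πr)·dr/dt = (2π·17 + 4π·12)·7
= 574π cm²/s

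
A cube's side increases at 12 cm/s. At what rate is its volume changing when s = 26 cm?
24336 cm³/s

V = s³
dV/dt = 3s² · ds/dt = 3·26²·12 = 24336 cm³/s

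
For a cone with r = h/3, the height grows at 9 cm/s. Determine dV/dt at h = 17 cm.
289π cm³/s

V = (1/3)π(h/3)²h = πh³/27
dV/dt = πh²/9 · 9
At h = 17: dV/dt = 289π cm³/s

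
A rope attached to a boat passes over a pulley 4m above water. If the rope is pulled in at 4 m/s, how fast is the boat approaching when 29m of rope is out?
116√33/165 ≈ 4.039 m/s

rope² = x² + 4²
x = √(29² - 4²) = 5√33
dx/dt = (rope/x) · d(rope)/dt = (29/(5√33)) · (-4) = -116√33/165 m/s
The boat approaches at 116√33/165 ≈ 4.039 m/s.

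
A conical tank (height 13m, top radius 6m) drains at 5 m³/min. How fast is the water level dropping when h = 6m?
845/(1296π) ≈ 0.2075 m/min

r/h = 6/13, so r = (6/13)h
V = (1/3)πr²h = (1/3)π((6/13)h)²h = (12/169)πh³
dV/dh = (36/169)πh²
dh/dt = (dV/dt)/(dV/dh) = -5/((36/169)π·6²) = -845/(1296π) m/min
The level is dropping at 845/(1296π) ≈ 0.2075 m/min.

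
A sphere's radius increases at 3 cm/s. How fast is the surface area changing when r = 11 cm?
264π cm²/s

S = 4πr²
dS/dt = dS/dr · dr/dt = 8πr · 3
At r = 11: dS/dt = 264π cm²/s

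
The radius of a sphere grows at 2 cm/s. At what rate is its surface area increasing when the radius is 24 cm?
384π cm²/s

S = 4πr²
dS/dt = dS/dr · dr/dt = 8πr · 2
At r = 24: dS/dt = 384π cm²/s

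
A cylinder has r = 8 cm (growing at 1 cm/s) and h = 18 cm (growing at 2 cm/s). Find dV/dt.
416π cm³/s

V = πr²h
dV/dt = 2πrh·dr/dt + πr²·dh/dt
= 2π(8)(18)(1) + π(8)²(2)
= 416π cm³/s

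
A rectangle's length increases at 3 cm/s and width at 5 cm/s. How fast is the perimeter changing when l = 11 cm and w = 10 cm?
16 cm/s

P = 2(l + w)
dP/dt = 2(dl/dt + dw/dt) = 2(3 + 5) = 16 cm/s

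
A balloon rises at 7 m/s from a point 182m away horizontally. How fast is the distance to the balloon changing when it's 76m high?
266√389/1945 ≈ 2.697 m/s

z² = 182² + y²
z = √(182² + 76²) = 10√389
dz/dt = y/z · dy/dt = 76/(10√389) · 7 = 266√389/1945 ≈ 2.697 m/s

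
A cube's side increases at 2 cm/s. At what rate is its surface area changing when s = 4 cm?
96 cm²/s

A = 6s²
dA/dt = 12s · ds/dt = 12·4·2 = 96 cm²/s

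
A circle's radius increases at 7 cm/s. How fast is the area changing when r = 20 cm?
280π cm²/s

A = πr²
dA/dt = 2πr · dr/dt = 2π(20)(7) = 280π cm²/s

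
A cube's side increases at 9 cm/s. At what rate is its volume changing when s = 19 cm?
9747 cm³/s

V = s³
dV/dt = 3s² · ds/dt = 3·19²·9 = 9747 cm³/s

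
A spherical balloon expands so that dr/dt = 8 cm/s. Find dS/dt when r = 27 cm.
1728π cm²/s

S = 4πr²
dS/dt = dS/dr · dr/dt = 8πr · 8
At r = 27: dS/dt = 1728π cm²/s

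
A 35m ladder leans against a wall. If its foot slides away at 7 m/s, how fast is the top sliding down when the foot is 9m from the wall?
63√286/572 ≈ 1.863 m/s

x² + y² = 35²
2x·dx/dt + 2y·dy/dt = 0
dy/dt = -x/y · dx/dt = -9/(2√286) · 7 = -63√286/572 m/s
The top is descending at 63√286/572 ≈ 1.863 m/s.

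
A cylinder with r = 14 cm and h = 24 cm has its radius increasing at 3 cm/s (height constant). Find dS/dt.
312π cm²/s

S = 2πrh + 2πr² (lateral + bases)
dS/dt = (2πh + 4πr)·dr/dt = (2π·24 + 4π·14)·3
= 312π cm²/s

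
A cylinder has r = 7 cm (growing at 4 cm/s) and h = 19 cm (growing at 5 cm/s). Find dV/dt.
1309π cm³/s

V = πr²h
dV/dt = 2πrh·dr/dt + πr²·dh/dt
= 2π(7)(19)(4) + π(7)²(5)
= 1309π cm³/s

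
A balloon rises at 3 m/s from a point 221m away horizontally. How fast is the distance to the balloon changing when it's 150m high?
450√71341/71341 ≈ 1.685 m/s

z² = 221² + y²
z = √(221² + 150²) = √71341
dz/dt = y/z · dy/dt = 150/√71341 · 3 = 450√71341/71341 ≈ 1.685 m/s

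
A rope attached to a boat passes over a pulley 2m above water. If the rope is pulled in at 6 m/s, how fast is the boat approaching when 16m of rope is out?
16√7/7 ≈ 6.047 m/s

rope² = x² + 2²
x = √(16² - 2²) = 6√7
dx/dt = (rope/x) · d(rope)/dt = (16/(6√7)) · (-6) = -16√7/7 m/s
The boat approaches at 16√7/7 ≈ 6.047 m/s.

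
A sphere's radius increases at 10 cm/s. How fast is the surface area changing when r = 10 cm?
800π cm²/s

S = 4πr²
dS/dt = dS/dr · dr/dt = 8πr · 10
At r = 10: dS/dt = 800π cm²/s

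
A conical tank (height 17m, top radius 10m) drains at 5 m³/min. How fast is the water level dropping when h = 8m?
289/(1280π) ≈ 0.07187 m/min

r/h = 10/17, so r = (10/17)h
V = (1/3)πr²h = (1/3)π((10/17)h)²h = (100/867)πh³
dV/dh = (100/289)πh²
dh/dt = (dV/dt)/(dV/dh) = -5/((100/289)π·8²) = -289/(1280π) m/min
The level is dropping at 289/(1280π) ≈ 0.07187 m/min.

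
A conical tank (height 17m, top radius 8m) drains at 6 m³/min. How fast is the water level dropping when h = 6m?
289/(384π) ≈ 0.2396 m/min

r/h = 8/17, so r = (8/17)h
V = (1/3)πr²h = (1/3)π((8/17)h)²h = (64/867)πh³
dV/dh = (64/289)πh²
dh/dt = (dV/dt)/(dV/dh) = -6/((64/289)π·6²) = -289/(384π) m/min
The level is dropping at 289/(384π) ≈ 0.2396 m/min.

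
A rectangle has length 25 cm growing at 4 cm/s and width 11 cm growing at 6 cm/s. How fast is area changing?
194 cm²/s

A = lw
dA/dt = w·dl/dt + l·dw/dt = 11·4 + 25·6 = 194 cm²/s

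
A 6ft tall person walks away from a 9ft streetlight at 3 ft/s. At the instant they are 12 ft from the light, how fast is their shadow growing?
6 ft/s

By similar triangles: 9/(x+s) = 6/s
Solving: s = 6x/3
ds/dt = 6/3 · dx/dt = 2 · 3 = 6 ft/s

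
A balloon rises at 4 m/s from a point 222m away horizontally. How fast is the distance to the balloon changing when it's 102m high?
34√1658/829 ≈ 1.67 m/s

z² = 222² + y²
z = √(222² + 102²) = 6√1658
dz/dt = y/z · dy/dt = 102/(6√1658) · 4 = 34√1658/829 ≈ 1.67 m/s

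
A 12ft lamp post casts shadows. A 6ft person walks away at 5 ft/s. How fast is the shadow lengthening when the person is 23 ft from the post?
5 ft/s

By similar triangles: 12/(x+s) = 6/s
Solving: s = 6x/6
ds/dt = 6/6 · dx/dt = 1 · 5 = 5 ft/s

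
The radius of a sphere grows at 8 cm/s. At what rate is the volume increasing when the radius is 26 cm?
21632π cm³/s

V = (4/3)πr³
dV/dt = dV/dr · dr/dt = 4πr² · 8
At r = 26: dV/dt = 21632π cm³/s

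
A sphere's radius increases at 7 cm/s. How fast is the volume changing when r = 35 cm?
34300π cm³/s

V = (4/3)πr³
dV/dt = dV/dr · dr/dt = 4πr² · 7
At r = 35: dV/dt = 34300π cm³/s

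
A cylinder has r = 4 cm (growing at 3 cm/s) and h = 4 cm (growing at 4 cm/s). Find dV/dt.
160π cm³/s

V = πr²h
dV/dt = 2πrh·dr/dt + πr²·dh/dt
= 2π(4)(4)(3) + π(4)²(4)
= 160π cm³/s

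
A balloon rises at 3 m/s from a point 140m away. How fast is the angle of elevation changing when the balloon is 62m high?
0.017915 rad/s

tan(θ) = y/140
sec²(θ) · dθ/dt = (1/140) · dy/dt
dθ/dt = cos²(θ)/140 · 3 = 140/(140² + 62²) · 3
dθ/dt = 0.017915 rad/s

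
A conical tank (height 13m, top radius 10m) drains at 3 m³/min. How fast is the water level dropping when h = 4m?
507/(1600π) ≈ 0.1009 m/min

r/h = 10/13, so r = (10/13)h
V = (1/3)πr²h = (1/3)π((10/13)h)²h = (100/507)πh³
dV/dh = (100/169)πh²
dh/dt = (dV/dt)/(dV/dh) = -3/((100/169)π·4²) = -507/(1600π) m/min
The level is dropping at 507/(1600π) ≈ 0.1009 m/min.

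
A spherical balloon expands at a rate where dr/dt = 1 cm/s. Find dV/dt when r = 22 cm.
1936π cm³/s

V = (4/3)πr³
dV/dt = dV/dr · dr/dt = 4πr² · 1
At r = 22: dV/dt = 1936π cm³/s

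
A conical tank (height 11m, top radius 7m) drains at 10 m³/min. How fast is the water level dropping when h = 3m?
1210/(441π) ≈ 0.8734 m/min

r/h = 7/11, so r = (7/11)h
V = (1/3)πr²h = (1/3)π((7/11)h)²h = (49/363)πh³
dV/dh = (49/121)πh²
dh/dt = (dV/dt)/(dV/dh) = -10/((49/121)π·3²) = -1210/(441π) m/min
The level is dropping at 1210/(441π) ≈ 0.8734 m/min.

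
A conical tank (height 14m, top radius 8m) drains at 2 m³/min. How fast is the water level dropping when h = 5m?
49/(200π) ≈ 0.07799 m/min

r/h = 8/14, so r = (4/7)h
V = (1/3)πr²h = (1/3)π((4/7)h)²h = (16/147)πh³
dV/dh = (16/49)πh²
dh/dt = (dV/dt)/(dV/dh) = -2/((16/49)π·5²) = -49/(200π) m/min
The level is dropping at 49/(200π) ≈ 0.07799 m/min.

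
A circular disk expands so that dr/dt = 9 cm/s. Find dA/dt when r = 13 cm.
234π cm²/s

A = πr²
dA/dt = 2πr · dr/dt = 2π(13)(9) = 234π cm²/s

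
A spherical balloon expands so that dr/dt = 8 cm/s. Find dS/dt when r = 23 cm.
1472π cm²/s

S = 4πr²
dS/dt = dS/dr · dr/dt = 8πr · 8
At r = 23: dS/dt = 1472π cm²/s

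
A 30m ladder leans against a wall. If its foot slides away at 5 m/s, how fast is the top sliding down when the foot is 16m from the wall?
40√161/161 ≈ 3.152 m/s

x² + y² = 30²
2x·dx/dt + 2y·dy/dt = 0
dy/dt = -x/y · dx/dt = -16/(2√161) · 5 = -40√161/161 m/s
The top is descending at 40√161/161 ≈ 3.152 m/s.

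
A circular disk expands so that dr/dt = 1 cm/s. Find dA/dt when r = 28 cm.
56π cm²/s

A = πr²
dA/dt = 2πr · dr/dt = 2π(28)(1) = 56π cm²/s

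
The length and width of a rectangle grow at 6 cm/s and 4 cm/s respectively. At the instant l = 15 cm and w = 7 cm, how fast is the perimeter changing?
20 cm/s

P = 2(l + w)
dP/dt = 2(dl/dt + dw/dt) = 2(6 + 4) = 20 cm/s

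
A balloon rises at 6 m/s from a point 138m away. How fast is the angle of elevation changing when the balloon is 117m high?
0.025296 rad/s

tan(θ) = y/138
sec²(θ) · dθ/dt = (1/138) · dy/dt
dθ/dt = cos²(θ)/138 · 6 = 138/(138² + 117²) · 6
dθ/dt = 0.025296 rad/s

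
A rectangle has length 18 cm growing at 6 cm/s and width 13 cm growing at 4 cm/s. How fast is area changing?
150 cm²/s

A = lw
dA/dt = w·dl/dt + l·dw/dt = 13·6 + 18·4 = 150 cm²/s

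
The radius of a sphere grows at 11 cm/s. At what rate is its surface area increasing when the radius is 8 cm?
704π cm²/s

S = 4πr²
dS/dt = dS/dr · dr/dt = 8πr · 11
At r = 8: dS/dt = 704π cm²/s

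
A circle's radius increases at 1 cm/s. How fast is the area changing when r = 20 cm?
40π cm²/s

A = πr²
dA/dt = 2πr · dr/dt = 2π(20)(1) = 40π cm²/s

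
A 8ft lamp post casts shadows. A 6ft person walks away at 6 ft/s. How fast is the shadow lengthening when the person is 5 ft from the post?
18 ft/s

By similar triangles: 8/(x+s) = 6/s
Solving: s = 6x/2
ds/dt = 6/2 · dx/dt = 3 · 6 = 18 ft/s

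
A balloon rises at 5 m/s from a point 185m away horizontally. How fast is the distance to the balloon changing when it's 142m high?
710√54389/54389 ≈ 3.044 m/s

z² = 185² + y²
z = √(185² + 142²) = √54389
dz/dt = y/z · dy/dt = 142/√54389 · 5 = 710√54389/54389 ≈ 3.044 m/s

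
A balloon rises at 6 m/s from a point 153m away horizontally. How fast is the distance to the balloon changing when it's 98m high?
588√33013/33013 ≈ 3.236 m/s

z² = 153² + y²
z = √(153² + 98²) = √33013
dz/dt = y/z · dy/dt = 98/√33013 · 6 = 588√33013/33013 ≈ 3.236 m/s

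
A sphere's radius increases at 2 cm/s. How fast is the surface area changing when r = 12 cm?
192π cm²/s

S = 4πr²
dS/dt = dS/dr · dr/dt = 8πr · 2
At r = 12: dS/dt = 192π cm²/s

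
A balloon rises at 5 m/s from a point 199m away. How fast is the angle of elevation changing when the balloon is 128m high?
0.017773 rad/s

tan(θ) = y/199
sec²(θ) · dθ/dt = (1/199) · dy/dt
dθ/dt = cos²(θ)/199 · 5 = 199/(199² + 128²) · 5
dθ/dt = 0.017773 rad/s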